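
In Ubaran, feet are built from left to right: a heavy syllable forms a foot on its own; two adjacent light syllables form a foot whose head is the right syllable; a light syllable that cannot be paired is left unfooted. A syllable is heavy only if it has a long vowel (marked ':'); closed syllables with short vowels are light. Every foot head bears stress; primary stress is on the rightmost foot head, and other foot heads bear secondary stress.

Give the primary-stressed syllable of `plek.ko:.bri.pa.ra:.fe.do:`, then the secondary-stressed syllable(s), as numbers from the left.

primary 7, secondary 2, 4, 5

Weights: 1 plek L, 2 ko: H, 3 bri L, 4 pa L, 5 ra: H, 6 fe L, 7 do: H.
Parse left to right (heavy = foot alone; LL = one foot; stranded L unfooted): plek (ˈko:) (bri.ˈpa) (ˈra:) fe (ˈdo:).
Foot heads: 2, 4, 5, 7.
Primary stress on the rightmost head = syllable 7.
Secondary stress on 2, 4, 5: plek.ˌko:.bri.ˌpa.ˌra:.fe.ˈdo:.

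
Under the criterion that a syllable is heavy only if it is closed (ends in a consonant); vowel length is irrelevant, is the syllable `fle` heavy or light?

light

`fle`: short vowel, open (no coda). Open (no coda) → light.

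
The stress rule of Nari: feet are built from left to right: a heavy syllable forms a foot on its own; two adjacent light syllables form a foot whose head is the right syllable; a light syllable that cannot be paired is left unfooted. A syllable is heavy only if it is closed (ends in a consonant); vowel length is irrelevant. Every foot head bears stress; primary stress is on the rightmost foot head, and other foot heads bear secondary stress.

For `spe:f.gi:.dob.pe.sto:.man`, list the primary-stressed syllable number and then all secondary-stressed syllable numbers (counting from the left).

primary 6, secondary 1, 3, 5

Weights: 1 spe:f H, 2 gi: L, 3 dob H, 4 pe L, 5 sto: L, 6 man H.
Parse left to right (heavy = foot alone; LL = one foot; stranded L unfooted): (ˈspe:f) gi: (ˈdob) (pe.ˈsto:) (ˈman).
Foot heads: 1, 3, 5, 6.
Primary stress on the rightmost head = syllable 6.
Secondary stress on 1, 3, 5: ˌspe:f.gi:.ˌdob.pe.ˌsto:.ˈman.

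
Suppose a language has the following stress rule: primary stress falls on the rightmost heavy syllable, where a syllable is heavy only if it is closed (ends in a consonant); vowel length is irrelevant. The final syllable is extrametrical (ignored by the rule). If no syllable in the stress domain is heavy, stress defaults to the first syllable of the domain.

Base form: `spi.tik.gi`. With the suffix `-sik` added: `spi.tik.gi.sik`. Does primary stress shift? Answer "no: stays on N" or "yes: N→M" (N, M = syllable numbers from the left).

Base `spi.tik.gi` (3 syllables):
  The final syllable (3, gi) is extrametrical; the stress domain is syllables 1–2.
  Weights: 1 spi L, 2 tik H.
  Heavy syllables in the domain: 2. The rightmost is syllable 2 (tik).
  → primary stress on syllable 2.
Suffixed `spi.tik.gi.sik` (4 syllables):
  The final syllable (4, sik) is extrametrical; the stress domain is syllables 1–3.
  Weights: 1 spi L, 2 tik H, 3 gi L.
  Heavy syllables in the domain: 2. The rightmost is syllable 2 (tik).
  → primary stress on syllable 2.

no: stays on 2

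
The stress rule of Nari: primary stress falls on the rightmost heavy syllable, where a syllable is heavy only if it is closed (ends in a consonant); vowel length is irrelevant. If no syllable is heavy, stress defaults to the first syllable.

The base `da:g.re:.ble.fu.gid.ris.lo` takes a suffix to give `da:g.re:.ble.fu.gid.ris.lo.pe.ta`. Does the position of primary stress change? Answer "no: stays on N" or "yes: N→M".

no: stays on 6

Base `da:g.re:.ble.fu.gid.ris.lo` (7 syllables):
  Weights: 1 da:g H, 2 re: L, 3 ble L, 4 fu L, 5 gid H, 6 ris H, 7 lo L.
  Heavy syllables in the domain: 1, 5, 6. The rightmost is syllable 6 (ris).
  → primary stress on syllable 6.
Suffixed `da:g.re:.ble.fu.gid.ris.lo.pe.ta` (9 syllables):
  Weights: 1 da:g H, 2 re: L, 3 ble L, 4 fu L, 5 gid H, 6 ris H, 7 lo L, 8 pe L, 9 ta L.
  Heavy syllables in the domain: 1, 5, 6. The rightmost is syllable 6 (ris).
  → primary stress on syllable 6.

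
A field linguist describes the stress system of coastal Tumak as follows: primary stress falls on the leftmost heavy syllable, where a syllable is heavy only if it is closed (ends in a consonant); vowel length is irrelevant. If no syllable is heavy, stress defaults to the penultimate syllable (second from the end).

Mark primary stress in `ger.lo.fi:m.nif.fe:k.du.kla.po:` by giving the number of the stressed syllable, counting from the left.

Weights: 1 ger H, 2 lo L, 3 fi:m H, 4 nif H, 5 fe:k H, 6 du L, 7 kla L, 8 po: L.
Heavy syllables in the domain: 1, 3, 4, 5. The leftmost is syllable 1 (ger).
Primary stress: syllable 1 → ˈger.lo.fi:m.nif.fe:k.du.kla.po:.

1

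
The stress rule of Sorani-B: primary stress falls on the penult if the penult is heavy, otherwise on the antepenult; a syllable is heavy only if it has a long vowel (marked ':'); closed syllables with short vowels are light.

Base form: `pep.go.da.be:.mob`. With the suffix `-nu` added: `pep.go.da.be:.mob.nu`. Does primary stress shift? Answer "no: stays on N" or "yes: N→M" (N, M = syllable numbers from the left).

no: stays on 4

Base `pep.go.da.be:.mob` (5 syllables):
  Weights: 3 da L, 4 be: H, 5 mob L.
  The penult (syllable 4, be:) is heavy, so it takes stress.
  → primary stress on syllable 4.
Suffixed `pep.go.da.be:.mob.nu` (6 syllables):
  Weights: 4 be: H, 5 mob L, 6 nu L.
  The penult (syllable 5, mob) is light, so stress falls on the antepenult (syllable 4, be:).
  → primary stress on syllable 4.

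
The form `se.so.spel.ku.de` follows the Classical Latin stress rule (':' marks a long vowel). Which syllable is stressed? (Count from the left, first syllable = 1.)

3

Classical Latin: stress the penult if heavy (long vowel or closed), else the antepenult.
Weights: 3 spel H, 4 ku L, 5 de L.
The penult (syllable 4, ku) is light, so stress falls on the antepenult (syllable 3, spel).
Stress on syllable 3: se.so.ˈspel.ku.de.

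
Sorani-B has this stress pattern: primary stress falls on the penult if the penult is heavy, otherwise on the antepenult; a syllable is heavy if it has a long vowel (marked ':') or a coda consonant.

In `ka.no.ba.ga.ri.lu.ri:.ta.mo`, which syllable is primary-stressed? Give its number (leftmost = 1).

7

Weights: 7 ri: H, 8 ta L, 9 mo L.
The penult (syllable 8, ta) is light, so stress falls on the antepenult (syllable 7, ri:).
Primary stress: syllable 7 → ka.no.ba.ga.ri.lu.ˈri:.ta.mo.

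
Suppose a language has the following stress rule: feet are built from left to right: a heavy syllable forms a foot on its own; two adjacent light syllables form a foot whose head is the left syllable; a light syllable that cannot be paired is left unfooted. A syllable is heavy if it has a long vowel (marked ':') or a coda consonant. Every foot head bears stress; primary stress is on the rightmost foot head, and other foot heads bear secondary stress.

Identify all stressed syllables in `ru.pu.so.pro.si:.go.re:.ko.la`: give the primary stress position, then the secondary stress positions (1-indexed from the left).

Weights: 1 ru L, 2 pu L, 3 so L, 4 pro L, 5 si: H, 6 go L, 7 re: H, 8 ko L, 9 la L.
Parse left to right (heavy = foot alone; LL = one foot; stranded L unfooted): (ˈru.pu) (ˈso.pro) (ˈsi:) go (ˈre:) (ˈko.la).
Foot heads: 1, 3, 5, 7, 8.
Primary stress on the rightmost head = syllable 8.
Secondary stress on 1, 3, 5, 7: ˌru.pu.ˌso.pro.ˌsi:.go.ˌre:.ˈko.la.

primary 8, secondary 1, 3, 5, 7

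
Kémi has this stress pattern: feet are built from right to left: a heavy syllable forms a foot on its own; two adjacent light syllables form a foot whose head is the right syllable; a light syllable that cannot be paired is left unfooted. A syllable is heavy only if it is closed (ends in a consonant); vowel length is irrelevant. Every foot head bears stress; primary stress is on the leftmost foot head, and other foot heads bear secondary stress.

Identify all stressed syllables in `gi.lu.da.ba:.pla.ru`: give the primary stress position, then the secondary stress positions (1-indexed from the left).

primary 2, secondary 4, 6

Weights: 1 gi L, 2 lu L, 3 da L, 4 ba: L, 5 pla L, 6 ru L.
Parse right to left (heavy = foot alone; LL = one foot; stranded L unfooted): (gi.ˈlu) (da.ˈba:) (pla.ˈru).
Foot heads: 2, 4, 6.
Primary stress on the leftmost head = syllable 2.
Secondary stress on 4, 6: gi.ˈlu.da.ˌba:.pla.ˌru.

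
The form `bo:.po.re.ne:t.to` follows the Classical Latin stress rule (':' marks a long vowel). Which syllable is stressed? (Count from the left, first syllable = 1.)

4

Classical Latin: stress the penult if heavy (long vowel or closed), else the antepenult.
Weights: 3 re L, 4 ne:t H, 5 to L.
The penult (syllable 4, ne:t) is heavy, so it takes stress.
Stress on syllable 4: bo:.po.re.ˈne:t.to.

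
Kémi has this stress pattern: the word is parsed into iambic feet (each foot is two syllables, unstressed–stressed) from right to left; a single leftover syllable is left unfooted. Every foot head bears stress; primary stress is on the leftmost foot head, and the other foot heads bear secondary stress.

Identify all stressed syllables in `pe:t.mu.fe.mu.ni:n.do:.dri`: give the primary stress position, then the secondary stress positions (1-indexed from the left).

primary 3, secondary 5, 7

Parse right to left into iambic (σˈσ) feet: pe:t (mu.ˈfe) (mu.ˈni:n) (do:.ˈdri). Syllable 1 is left unfooted.
Foot heads (stressed positions): 3, 5, 7.
End Rule Leftmost: primary stress on the leftmost head = syllable 3.
Secondary stress on 5, 7: pe:t.mu.ˈfe.mu.ˌni:n.do:.ˌdri.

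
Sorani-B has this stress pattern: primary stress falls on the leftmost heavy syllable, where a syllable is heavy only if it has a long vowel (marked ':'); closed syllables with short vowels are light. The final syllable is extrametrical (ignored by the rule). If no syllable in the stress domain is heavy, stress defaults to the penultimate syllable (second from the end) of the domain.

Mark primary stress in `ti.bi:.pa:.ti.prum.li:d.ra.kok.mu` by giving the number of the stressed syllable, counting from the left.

The final syllable (9, mu) is extrametrical; the stress domain is syllables 1–8.
Weights: 1 ti L, 2 bi: H, 3 pa: H, 4 ti L, 5 prum L, 6 li:d H, 7 ra L, 8 kok L.
Heavy syllables in the domain: 2, 3, 6. The leftmost is syllable 2 (bi:).
Primary stress: syllable 2 → ti.ˈbi:.pa:.ti.prum.li:d.ra.kok.mu.

2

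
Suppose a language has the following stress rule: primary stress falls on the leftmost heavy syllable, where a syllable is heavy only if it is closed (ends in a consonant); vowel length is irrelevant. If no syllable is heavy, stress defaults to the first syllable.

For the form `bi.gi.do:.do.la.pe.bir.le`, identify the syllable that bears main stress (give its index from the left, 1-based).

7

Weights: 1 bi L, 2 gi L, 3 do: L, 4 do L, 5 la L, 6 pe L, 7 bir H, 8 le L.
Heavy syllables in the domain: 7. The leftmost is syllable 7 (bir).
Primary stress: syllable 7 → bi.gi.do:.do.la.pe.ˈbir.le.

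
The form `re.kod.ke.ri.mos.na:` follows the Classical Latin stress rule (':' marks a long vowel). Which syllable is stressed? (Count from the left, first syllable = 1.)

Classical Latin: stress the penult if heavy (long vowel or closed), else the antepenult.
Weights: 4 ri L, 5 mos H, 6 na: H.
The penult (syllable 5, mos) is heavy, so it takes stress.
Stress on syllable 5: re.kod.ke.ri.ˈmos.na:.

5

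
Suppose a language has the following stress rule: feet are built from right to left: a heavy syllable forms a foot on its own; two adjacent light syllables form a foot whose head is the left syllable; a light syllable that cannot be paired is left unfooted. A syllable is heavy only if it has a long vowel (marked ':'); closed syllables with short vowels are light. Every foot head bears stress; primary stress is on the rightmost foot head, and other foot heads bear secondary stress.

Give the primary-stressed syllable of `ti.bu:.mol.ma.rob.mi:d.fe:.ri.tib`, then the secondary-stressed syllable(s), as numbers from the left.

Weights: 1 ti L, 2 bu: H, 3 mol L, 4 ma L, 5 rob L, 6 mi:d H, 7 fe: H, 8 ri L, 9 tib L.
Parse right to left (heavy = foot alone; LL = one foot; stranded L unfooted): ti (ˈbu:) mol (ˈma.rob) (ˈmi:d) (ˈfe:) (ˈri.tib).
Foot heads: 2, 4, 6, 7, 8.
Primary stress on the rightmost head = syllable 8.
Secondary stress on 2, 4, 6, 7: ti.ˌbu:.mol.ˌma.rob.ˌmi:d.ˌfe:.ˈri.tib.

primary 8, secondary 2, 4, 6, 7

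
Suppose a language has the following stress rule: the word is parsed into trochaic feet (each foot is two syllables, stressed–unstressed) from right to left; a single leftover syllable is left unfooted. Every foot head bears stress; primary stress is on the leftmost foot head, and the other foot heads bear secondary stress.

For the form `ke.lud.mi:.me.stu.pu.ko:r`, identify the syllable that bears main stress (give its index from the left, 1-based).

Parse right to left into trochaic (ˈσσ) feet: ke (ˈlud.mi:) (ˈme.stu) (ˈpu.ko:r). Syllable 1 is left unfooted.
Foot heads (stressed positions): 2, 4, 6.
End Rule Leftmost: primary stress on the leftmost head = syllable 2.
Primary stress: syllable 2 → ke.ˈlud.mi:.me.stu.pu.ko:r.

2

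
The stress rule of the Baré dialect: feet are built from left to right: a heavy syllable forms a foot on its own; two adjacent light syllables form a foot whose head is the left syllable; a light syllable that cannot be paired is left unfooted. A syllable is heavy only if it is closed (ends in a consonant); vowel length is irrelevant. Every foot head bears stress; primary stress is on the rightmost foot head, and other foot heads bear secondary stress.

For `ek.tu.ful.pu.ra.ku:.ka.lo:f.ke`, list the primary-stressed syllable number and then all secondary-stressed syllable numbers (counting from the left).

primary 8, secondary 1, 3, 4, 6

Weights: 1 ek H, 2 tu L, 3 ful H, 4 pu L, 5 ra L, 6 ku: L, 7 ka L, 8 lo:f H, 9 ke L.
Parse left to right (heavy = foot alone; LL = one foot; stranded L unfooted): (ˈek) tu (ˈful) (ˈpu.ra) (ˈku:.ka) (ˈlo:f) ke.
Foot heads: 1, 3, 4, 6, 8.
Primary stress on the rightmost head = syllable 8.
Secondary stress on 1, 3, 4, 6: ˌek.tu.ˌful.ˌpu.ra.ˌku:.ka.ˈlo:f.ke.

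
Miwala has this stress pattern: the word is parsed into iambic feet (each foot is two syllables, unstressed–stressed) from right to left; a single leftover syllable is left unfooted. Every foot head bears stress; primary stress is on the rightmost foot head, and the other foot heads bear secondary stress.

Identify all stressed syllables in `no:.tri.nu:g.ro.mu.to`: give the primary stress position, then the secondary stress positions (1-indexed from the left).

primary 6, secondary 2, 4

Parse right to left into iambic (σˈσ) feet: (no:.ˈtri) (nu:g.ˈro) (mu.ˈto).
Foot heads (stressed positions): 2, 4, 6.
End Rule Rightmost: primary stress on the rightmost head = syllable 6.
Secondary stress on 2, 4: no:.ˌtri.nu:g.ˌro.mu.ˈto.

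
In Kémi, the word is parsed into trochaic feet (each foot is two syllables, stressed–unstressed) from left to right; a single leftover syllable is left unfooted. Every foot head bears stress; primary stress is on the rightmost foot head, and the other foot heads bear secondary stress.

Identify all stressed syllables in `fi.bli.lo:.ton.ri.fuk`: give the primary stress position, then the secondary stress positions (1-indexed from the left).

Parse left to right into trochaic (ˈσσ) feet: (ˈfi.bli) (ˈlo:.ton) (ˈri.fuk).
Foot heads (stressed positions): 1, 3, 5.
End Rule Rightmost: primary stress on the rightmost head = syllable 5.
Secondary stress on 1, 3: ˌfi.bli.ˌlo:.ton.ˈri.fuk.

primary 5, secondary 1, 3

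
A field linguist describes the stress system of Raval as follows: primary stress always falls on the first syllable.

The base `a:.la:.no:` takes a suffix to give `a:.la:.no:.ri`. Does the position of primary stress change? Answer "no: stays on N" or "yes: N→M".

no: stays on 1

Base `a:.la:.no:` (3 syllables):
  The word has 3 syllables; the first syllable is syllable 1 (a:).
  → primary stress on syllable 1.
Suffixed `a:.la:.no:.ri` (4 syllables):
  The word has 4 syllables; the first syllable is syllable 1 (a:).
  → primary stress on syllable 1.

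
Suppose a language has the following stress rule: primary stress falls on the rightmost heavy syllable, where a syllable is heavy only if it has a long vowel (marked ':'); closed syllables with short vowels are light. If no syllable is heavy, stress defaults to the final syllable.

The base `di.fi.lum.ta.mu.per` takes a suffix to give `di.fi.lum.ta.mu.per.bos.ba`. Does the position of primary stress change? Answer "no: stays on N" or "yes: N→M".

yes: 6→8

Base `di.fi.lum.ta.mu.per` (6 syllables):
  Weights: 1 di L, 2 fi L, 3 lum L, 4 ta L, 5 mu L, 6 per L.
  No heavy syllable in the domain; default to the final syllable = syllable 6.
  → primary stress on syllable 6.
Suffixed `di.fi.lum.ta.mu.per.bos.ba` (8 syllables):
  Weights: 1 di L, 2 fi L, 3 lum L, 4 ta L, 5 mu L, 6 per L, 7 bos L, 8 ba L.
  No heavy syllable in the domain; default to the final syllable = syllable 8.
  → primary stress on syllable 8.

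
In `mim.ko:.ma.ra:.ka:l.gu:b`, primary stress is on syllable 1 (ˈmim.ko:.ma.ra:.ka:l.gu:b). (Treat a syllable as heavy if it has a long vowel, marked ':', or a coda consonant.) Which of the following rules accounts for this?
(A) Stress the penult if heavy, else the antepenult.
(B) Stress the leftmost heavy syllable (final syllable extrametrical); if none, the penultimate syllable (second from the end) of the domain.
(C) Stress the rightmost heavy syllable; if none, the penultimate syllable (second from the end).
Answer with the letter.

Rule A → syllable 5 (observed: 1).
Rule B → syllable 1 ✓.
Rule C → syllable 6 (observed: 1).

B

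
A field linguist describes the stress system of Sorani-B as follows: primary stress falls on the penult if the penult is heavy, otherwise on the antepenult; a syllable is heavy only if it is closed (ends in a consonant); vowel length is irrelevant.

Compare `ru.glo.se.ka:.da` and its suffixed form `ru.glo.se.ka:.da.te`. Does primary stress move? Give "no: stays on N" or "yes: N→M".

Base `ru.glo.se.ka:.da` (5 syllables):
  Weights: 3 se L, 4 ka: L, 5 da L.
  The penult (syllable 4, ka:) is light, so stress falls on the antepenult (syllable 3, se).
  → primary stress on syllable 3.
Suffixed `ru.glo.se.ka:.da.te` (6 syllables):
  Weights: 4 ka: L, 5 da L, 6 te L.
  The penult (syllable 5, da) is light, so stress falls on the antepenult (syllable 4, ka:).
  → primary stress on syllable 4.

yes: 3→4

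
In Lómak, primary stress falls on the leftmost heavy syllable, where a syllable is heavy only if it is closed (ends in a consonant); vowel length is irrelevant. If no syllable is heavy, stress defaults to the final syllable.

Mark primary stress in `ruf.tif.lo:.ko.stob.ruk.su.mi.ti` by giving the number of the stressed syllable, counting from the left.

1

Weights: 1 ruf H, 2 tif H, 3 lo: L, 4 ko L, 5 stob H, 6 ruk H, 7 su L, 8 mi L, 9 ti L.
Heavy syllables in the domain: 1, 2, 5, 6. The leftmost is syllable 1 (ruf).
Primary stress: syllable 1 → ˈruf.tif.lo:.ko.stob.ruk.su.mi.ti.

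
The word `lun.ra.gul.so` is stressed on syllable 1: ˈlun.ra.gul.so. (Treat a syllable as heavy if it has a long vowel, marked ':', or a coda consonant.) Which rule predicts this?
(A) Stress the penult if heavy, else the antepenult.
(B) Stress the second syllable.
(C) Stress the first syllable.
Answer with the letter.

Rule A → syllable 3 (observed: 1).
Rule B → syllable 2 (observed: 1).
Rule C → syllable 1 ✓.

C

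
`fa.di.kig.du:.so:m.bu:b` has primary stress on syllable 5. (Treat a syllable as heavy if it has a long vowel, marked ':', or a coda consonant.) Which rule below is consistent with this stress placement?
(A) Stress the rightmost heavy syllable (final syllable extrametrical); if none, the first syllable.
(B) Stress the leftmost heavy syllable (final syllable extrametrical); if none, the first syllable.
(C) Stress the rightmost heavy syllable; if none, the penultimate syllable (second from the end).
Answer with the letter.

A

Rule A → syllable 5 ✓.
Rule B → syllable 3 (observed: 5).
Rule C → syllable 6 (observed: 5).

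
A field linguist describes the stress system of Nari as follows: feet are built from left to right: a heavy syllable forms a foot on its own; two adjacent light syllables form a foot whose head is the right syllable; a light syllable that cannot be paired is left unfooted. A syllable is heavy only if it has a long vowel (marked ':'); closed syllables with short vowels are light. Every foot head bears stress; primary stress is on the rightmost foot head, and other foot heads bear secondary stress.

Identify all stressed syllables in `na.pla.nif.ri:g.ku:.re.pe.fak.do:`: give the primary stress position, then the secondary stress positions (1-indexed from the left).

Weights: 1 na L, 2 pla L, 3 nif L, 4 ri:g H, 5 ku: H, 6 re L, 7 pe L, 8 fak L, 9 do: H.
Parse left to right (heavy = foot alone; LL = one foot; stranded L unfooted): (na.ˈpla) nif (ˈri:g) (ˈku:) (re.ˈpe) fak (ˈdo:).
Foot heads: 2, 4, 5, 7, 9.
Primary stress on the rightmost head = syllable 9.
Secondary stress on 2, 4, 5, 7: na.ˌpla.nif.ˌri:g.ˌku:.re.ˌpe.fak.ˈdo:.

primary 9, secondary 2, 4, 5, 7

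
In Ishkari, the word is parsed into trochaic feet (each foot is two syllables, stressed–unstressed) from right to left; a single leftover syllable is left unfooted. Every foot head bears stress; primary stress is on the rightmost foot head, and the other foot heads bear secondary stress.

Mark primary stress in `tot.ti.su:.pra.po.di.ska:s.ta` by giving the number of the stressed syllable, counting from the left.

Parse right to left into trochaic (ˈσσ) feet: (ˈtot.ti) (ˈsu:.pra) (ˈpo.di) (ˈska:s.ta).
Foot heads (stressed positions): 1, 3, 5, 7.
End Rule Rightmost: primary stress on the rightmost head = syllable 7.
Primary stress: syllable 7 → tot.ti.su:.pra.po.di.ˈska:s.ta.

7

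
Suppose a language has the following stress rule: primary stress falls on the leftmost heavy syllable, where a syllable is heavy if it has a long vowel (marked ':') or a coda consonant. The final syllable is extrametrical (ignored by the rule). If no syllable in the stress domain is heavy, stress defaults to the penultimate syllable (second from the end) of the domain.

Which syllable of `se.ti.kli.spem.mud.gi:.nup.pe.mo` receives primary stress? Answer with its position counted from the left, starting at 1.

The final syllable (9, mo) is extrametrical; the stress domain is syllables 1–8.
Weights: 1 se L, 2 ti L, 3 kli L, 4 spem H, 5 mud H, 6 gi: H, 7 nup H, 8 pe L.
Heavy syllables in the domain: 4, 5, 6, 7. The leftmost is syllable 4 (spem).
Primary stress: syllable 4 → se.ti.kli.ˈspem.mud.gi:.nup.pe.mo.

4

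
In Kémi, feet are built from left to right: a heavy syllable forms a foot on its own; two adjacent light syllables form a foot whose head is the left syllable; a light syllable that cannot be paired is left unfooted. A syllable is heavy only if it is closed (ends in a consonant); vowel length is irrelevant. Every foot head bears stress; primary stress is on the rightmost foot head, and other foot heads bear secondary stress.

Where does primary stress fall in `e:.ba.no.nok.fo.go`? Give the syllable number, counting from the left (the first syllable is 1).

Weights: 1 e: L, 2 ba L, 3 no L, 4 nok H, 5 fo L, 6 go L.
Parse left to right (heavy = foot alone; LL = one foot; stranded L unfooted): (ˈe:.ba) no (ˈnok) (ˈfo.go).
Foot heads: 1, 4, 5.
Primary stress on the rightmost head = syllable 5.
Primary stress: syllable 5 → e:.ba.no.nok.ˈfo.go.

5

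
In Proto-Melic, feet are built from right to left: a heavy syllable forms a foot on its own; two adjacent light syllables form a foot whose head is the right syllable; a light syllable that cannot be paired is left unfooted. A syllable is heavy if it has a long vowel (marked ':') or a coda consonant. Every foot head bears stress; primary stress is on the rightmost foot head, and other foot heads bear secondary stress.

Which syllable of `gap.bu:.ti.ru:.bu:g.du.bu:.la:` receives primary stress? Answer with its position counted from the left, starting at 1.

Weights: 1 gap H, 2 bu: H, 3 ti L, 4 ru: H, 5 bu:g H, 6 du L, 7 bu: H, 8 la: H.
Parse right to left (heavy = foot alone; LL = one foot; stranded L unfooted): (ˈgap) (ˈbu:) ti (ˈru:) (ˈbu:g) du (ˈbu:) (ˈla:).
Foot heads: 1, 2, 4, 5, 7, 8.
Primary stress on the rightmost head = syllable 8.
Primary stress: syllable 8 → gap.bu:.ti.ru:.bu:g.du.bu:.ˈla:.

8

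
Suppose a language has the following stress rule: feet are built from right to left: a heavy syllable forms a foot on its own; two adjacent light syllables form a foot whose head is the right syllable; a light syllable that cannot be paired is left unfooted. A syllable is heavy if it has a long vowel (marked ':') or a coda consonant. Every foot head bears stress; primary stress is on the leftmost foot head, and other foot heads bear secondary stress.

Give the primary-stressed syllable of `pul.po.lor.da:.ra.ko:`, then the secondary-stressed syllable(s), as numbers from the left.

primary 1, secondary 3, 4, 6

Weights: 1 pul H, 2 po L, 3 lor H, 4 da: H, 5 ra L, 6 ko: H.
Parse right to left (heavy = foot alone; LL = one foot; stranded L unfooted): (ˈpul) po (ˈlor) (ˈda:) ra (ˈko:).
Foot heads: 1, 3, 4, 6.
Primary stress on the leftmost head = syllable 1.
Secondary stress on 3, 4, 6: ˈpul.po.ˌlor.ˌda:.ra.ˌko:.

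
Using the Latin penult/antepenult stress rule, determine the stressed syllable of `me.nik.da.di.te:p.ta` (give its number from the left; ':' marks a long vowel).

5

Classical Latin: stress the penult if heavy (long vowel or closed), else the antepenult.
Weights: 4 di L, 5 te:p H, 6 ta L.
The penult (syllable 5, te:p) is heavy, so it takes stress.
Stress on syllable 5: me.nik.da.di.ˈte:p.ta.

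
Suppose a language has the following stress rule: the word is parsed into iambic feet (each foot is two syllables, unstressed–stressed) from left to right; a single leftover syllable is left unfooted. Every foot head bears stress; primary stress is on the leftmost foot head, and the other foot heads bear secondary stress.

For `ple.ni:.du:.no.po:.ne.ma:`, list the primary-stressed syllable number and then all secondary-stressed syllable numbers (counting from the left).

primary 2, secondary 4, 6

Parse left to right into iambic (σˈσ) feet: (ple.ˈni:) (du:.ˈno) (po:.ˈne) ma:. Syllable 7 is left unfooted.
Foot heads (stressed positions): 2, 4, 6.
End Rule Leftmost: primary stress on the leftmost head = syllable 2.
Secondary stress on 4, 6: ple.ˈni:.du:.ˌno.po:.ˌne.ma:.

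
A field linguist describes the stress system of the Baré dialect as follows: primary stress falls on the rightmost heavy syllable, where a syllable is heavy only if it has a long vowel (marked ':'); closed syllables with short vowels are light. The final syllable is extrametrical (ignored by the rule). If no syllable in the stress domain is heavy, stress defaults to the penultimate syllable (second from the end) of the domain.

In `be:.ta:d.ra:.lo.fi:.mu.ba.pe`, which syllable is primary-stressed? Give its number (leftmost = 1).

The final syllable (8, pe) is extrametrical; the stress domain is syllables 1–7.
Weights: 1 be: H, 2 ta:d H, 3 ra: H, 4 lo L, 5 fi: H, 6 mu L, 7 ba L.
Heavy syllables in the domain: 1, 2, 3, 5. The rightmost is syllable 5 (fi:).
Primary stress: syllable 5 → be:.ta:d.ra:.lo.ˈfi:.mu.ba.pe.

5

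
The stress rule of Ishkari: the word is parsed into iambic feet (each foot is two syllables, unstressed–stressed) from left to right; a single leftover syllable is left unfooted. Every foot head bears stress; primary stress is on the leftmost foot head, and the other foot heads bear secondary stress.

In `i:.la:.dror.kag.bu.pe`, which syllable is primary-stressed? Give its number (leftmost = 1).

2

Parse left to right into iambic (σˈσ) feet: (i:.ˈla:) (dror.ˈkag) (bu.ˈpe).
Foot heads (stressed positions): 2, 4, 6.
End Rule Leftmost: primary stress on the leftmost head = syllable 2.
Primary stress: syllable 2 → i:.ˈla:.dror.kag.bu.pe.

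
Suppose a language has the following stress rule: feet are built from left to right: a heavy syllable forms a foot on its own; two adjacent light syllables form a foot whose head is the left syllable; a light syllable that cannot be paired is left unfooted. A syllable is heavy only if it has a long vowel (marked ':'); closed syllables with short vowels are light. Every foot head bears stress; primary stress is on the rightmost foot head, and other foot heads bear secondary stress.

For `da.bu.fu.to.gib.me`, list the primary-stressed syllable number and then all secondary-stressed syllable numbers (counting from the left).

primary 5, secondary 1, 3

Weights: 1 da L, 2 bu L, 3 fu L, 4 to L, 5 gib L, 6 me L.
Parse left to right (heavy = foot alone; LL = one foot; stranded L unfooted): (ˈda.bu) (ˈfu.to) (ˈgib.me).
Foot heads: 1, 3, 5.
Primary stress on the rightmost head = syllable 5.
Secondary stress on 1, 3: ˌda.bu.ˌfu.to.ˈgib.me.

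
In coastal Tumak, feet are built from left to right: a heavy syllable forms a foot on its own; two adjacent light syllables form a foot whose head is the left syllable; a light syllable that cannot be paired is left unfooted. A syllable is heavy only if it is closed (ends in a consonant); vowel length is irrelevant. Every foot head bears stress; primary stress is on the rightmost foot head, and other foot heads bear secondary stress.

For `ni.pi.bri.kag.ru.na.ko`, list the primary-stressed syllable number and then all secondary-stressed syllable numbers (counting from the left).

primary 5, secondary 1, 4

Weights: 1 ni L, 2 pi L, 3 bri L, 4 kag H, 5 ru L, 6 na L, 7 ko L.
Parse left to right (heavy = foot alone; LL = one foot; stranded L unfooted): (ˈni.pi) bri (ˈkag) (ˈru.na) ko.
Foot heads: 1, 4, 5.
Primary stress on the rightmost head = syllable 5.
Secondary stress on 1, 4: ˌni.pi.bri.ˌkag.ˈru.na.ko.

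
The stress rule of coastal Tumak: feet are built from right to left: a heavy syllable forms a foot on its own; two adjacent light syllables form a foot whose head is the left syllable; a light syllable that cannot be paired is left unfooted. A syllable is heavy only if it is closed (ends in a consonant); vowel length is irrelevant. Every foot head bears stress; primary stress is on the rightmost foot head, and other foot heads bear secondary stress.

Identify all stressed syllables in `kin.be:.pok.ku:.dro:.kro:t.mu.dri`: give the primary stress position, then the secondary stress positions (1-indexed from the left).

primary 7, secondary 1, 3, 4, 6

Weights: 1 kin H, 2 be: L, 3 pok H, 4 ku: L, 5 dro: L, 6 kro:t H, 7 mu L, 8 dri L.
Parse right to left (heavy = foot alone; LL = one foot; stranded L unfooted): (ˈkin) be: (ˈpok) (ˈku:.dro:) (ˈkro:t) (ˈmu.dri).
Foot heads: 1, 3, 4, 6, 7.
Primary stress on the rightmost head = syllable 7.
Secondary stress on 1, 3, 4, 6: ˌkin.be:.ˌpok.ˌku:.dro:.ˌkro:t.ˈmu.dri.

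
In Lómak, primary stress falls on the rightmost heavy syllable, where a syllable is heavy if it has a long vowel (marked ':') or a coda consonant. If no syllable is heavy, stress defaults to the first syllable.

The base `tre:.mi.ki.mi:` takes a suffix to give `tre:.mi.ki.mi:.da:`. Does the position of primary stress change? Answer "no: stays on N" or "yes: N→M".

Base `tre:.mi.ki.mi:` (4 syllables):
  Weights: 1 tre: H, 2 mi L, 3 ki L, 4 mi: H.
  Heavy syllables in the domain: 1, 4. The rightmost is syllable 4 (mi:).
  → primary stress on syllable 4.
Suffixed `tre:.mi.ki.mi:.da:` (5 syllables):
  Weights: 1 tre: H, 2 mi L, 3 ki L, 4 mi: H, 5 da: H.
  Heavy syllables in the domain: 1, 4, 5. The rightmost is syllable 5 (da:).
  → primary stress on syllable 5.

yes: 4→5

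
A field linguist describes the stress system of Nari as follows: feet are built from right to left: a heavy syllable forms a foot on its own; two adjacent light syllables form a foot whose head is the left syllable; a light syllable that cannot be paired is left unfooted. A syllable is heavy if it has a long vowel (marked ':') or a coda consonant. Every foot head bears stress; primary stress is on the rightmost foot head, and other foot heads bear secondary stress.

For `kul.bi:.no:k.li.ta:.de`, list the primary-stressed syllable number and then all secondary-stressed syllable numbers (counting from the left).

Weights: 1 kul H, 2 bi: H, 3 no:k H, 4 li L, 5 ta: H, 6 de L.
Parse right to left (heavy = foot alone; LL = one foot; stranded L unfooted): (ˈkul) (ˈbi:) (ˈno:k) li (ˈta:) de.
Foot heads: 1, 2, 3, 5.
Primary stress on the rightmost head = syllable 5.
Secondary stress on 1, 2, 3: ˌkul.ˌbi:.ˌno:k.li.ˈta:.de.

primary 5, secondary 1, 2, 3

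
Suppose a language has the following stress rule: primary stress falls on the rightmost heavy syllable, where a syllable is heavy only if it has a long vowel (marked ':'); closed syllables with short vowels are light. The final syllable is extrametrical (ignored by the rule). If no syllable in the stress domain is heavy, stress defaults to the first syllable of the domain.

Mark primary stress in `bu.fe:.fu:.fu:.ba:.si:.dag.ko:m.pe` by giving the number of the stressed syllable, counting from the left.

The final syllable (9, pe) is extrametrical; the stress domain is syllables 1–8.
Weights: 1 bu L, 2 fe: H, 3 fu: H, 4 fu: H, 5 ba: H, 6 si: H, 7 dag L, 8 ko:m H.
Heavy syllables in the domain: 2, 3, 4, 5, 6, 8. The rightmost is syllable 8 (ko:m).
Primary stress: syllable 8 → bu.fe:.fu:.fu:.ba:.si:.dag.ˈko:m.pe.

8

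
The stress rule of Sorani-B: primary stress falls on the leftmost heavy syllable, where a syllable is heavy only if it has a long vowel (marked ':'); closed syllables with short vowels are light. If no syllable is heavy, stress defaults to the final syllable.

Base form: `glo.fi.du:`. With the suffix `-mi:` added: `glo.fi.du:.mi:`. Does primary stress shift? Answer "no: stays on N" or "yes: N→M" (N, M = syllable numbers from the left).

Base `glo.fi.du:` (3 syllables):
  Weights: 1 glo L, 2 fi L, 3 du: H.
  Heavy syllables in the domain: 3. The leftmost is syllable 3 (du:).
  → primary stress on syllable 3.
Suffixed `glo.fi.du:.mi:` (4 syllables):
  Weights: 1 glo L, 2 fi L, 3 du: H, 4 mi: H.
  Heavy syllables in the domain: 3, 4. The leftmost is syllable 3 (du:).
  → primary stress on syllable 3.

no: stays on 3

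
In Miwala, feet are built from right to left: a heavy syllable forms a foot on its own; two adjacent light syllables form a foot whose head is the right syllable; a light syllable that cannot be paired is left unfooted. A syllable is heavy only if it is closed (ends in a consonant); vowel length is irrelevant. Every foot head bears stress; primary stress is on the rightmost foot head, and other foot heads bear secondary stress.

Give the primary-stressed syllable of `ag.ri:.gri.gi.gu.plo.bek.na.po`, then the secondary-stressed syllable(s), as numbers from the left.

Weights: 1 ag H, 2 ri: L, 3 gri L, 4 gi L, 5 gu L, 6 plo L, 7 bek H, 8 na L, 9 po L.
Parse right to left (heavy = foot alone; LL = one foot; stranded L unfooted): (ˈag) ri: (gri.ˈgi) (gu.ˈplo) (ˈbek) (na.ˈpo).
Foot heads: 1, 4, 6, 7, 9.
Primary stress on the rightmost head = syllable 9.
Secondary stress on 1, 4, 6, 7: ˌag.ri:.gri.ˌgi.gu.ˌplo.ˌbek.na.ˈpo.

primary 9, secondary 1, 4, 6, 7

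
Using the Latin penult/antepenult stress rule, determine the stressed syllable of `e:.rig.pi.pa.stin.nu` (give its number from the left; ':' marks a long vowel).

Classical Latin: stress the penult if heavy (long vowel or closed), else the antepenult.
Weights: 4 pa L, 5 stin H, 6 nu L.
The penult (syllable 5, stin) is heavy, so it takes stress.
Stress on syllable 5: e:.rig.pi.pa.ˈstin.nu.

5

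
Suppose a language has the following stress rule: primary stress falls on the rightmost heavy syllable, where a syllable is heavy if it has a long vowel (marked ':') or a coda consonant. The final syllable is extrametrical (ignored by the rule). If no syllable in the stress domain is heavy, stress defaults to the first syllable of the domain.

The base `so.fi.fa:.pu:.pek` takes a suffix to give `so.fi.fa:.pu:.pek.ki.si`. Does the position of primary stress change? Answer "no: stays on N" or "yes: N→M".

Base `so.fi.fa:.pu:.pek` (5 syllables):
  The final syllable (5, pek) is extrametrical; the stress domain is syllables 1–4.
  Weights: 1 so L, 2 fi L, 3 fa: H, 4 pu: H.
  Heavy syllables in the domain: 3, 4. The rightmost is syllable 4 (pu:).
  → primary stress on syllable 4.
Suffixed `so.fi.fa:.pu:.pek.ki.si` (7 syllables):
  The final syllable (7, si) is extrametrical; the stress domain is syllables 1–6.
  Weights: 1 so L, 2 fi L, 3 fa: H, 4 pu: H, 5 pek H, 6 ki L.
  Heavy syllables in the domain: 3, 4, 5. The rightmost is syllable 5 (pek).
  → primary stress on syllable 5.

yes: 4→5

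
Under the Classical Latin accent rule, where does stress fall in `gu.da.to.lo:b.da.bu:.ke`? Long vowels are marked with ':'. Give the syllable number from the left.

Classical Latin: stress the penult if heavy (long vowel or closed), else the antepenult.
Weights: 5 da L, 6 bu: H, 7 ke L.
The penult (syllable 6, bu:) is heavy, so it takes stress.
Stress on syllable 6: gu.da.to.lo:b.da.ˈbu:.ke.

6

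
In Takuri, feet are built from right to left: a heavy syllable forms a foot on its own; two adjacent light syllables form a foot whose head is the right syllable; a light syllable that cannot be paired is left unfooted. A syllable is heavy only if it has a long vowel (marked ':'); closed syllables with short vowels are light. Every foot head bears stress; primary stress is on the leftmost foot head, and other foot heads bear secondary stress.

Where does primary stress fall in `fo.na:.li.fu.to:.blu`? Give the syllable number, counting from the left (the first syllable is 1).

Weights: 1 fo L, 2 na: H, 3 li L, 4 fu L, 5 to: H, 6 blu L.
Parse right to left (heavy = foot alone; LL = one foot; stranded L unfooted): fo (ˈna:) (li.ˈfu) (ˈto:) blu.
Foot heads: 2, 4, 5.
Primary stress on the leftmost head = syllable 2.
Primary stress: syllable 2 → fo.ˈna:.li.fu.to:.blu.

2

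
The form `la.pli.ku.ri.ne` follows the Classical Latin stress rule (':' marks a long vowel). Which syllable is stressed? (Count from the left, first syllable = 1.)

3

Classical Latin: stress the penult if heavy (long vowel or closed), else the antepenult.
Weights: 3 ku L, 4 ri L, 5 ne L.
The penult (syllable 4, ri) is light, so stress falls on the antepenult (syllable 3, ku).
Stress on syllable 3: la.pli.ˈku.ri.ne.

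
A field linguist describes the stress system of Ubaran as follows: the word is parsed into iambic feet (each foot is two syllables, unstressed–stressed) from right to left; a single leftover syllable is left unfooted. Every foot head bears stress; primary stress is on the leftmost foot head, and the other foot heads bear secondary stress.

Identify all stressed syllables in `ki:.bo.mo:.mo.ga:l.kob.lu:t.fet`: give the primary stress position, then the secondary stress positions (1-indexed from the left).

primary 2, secondary 4, 6, 8

Parse right to left into iambic (σˈσ) feet: (ki:.ˈbo) (mo:.ˈmo) (ga:l.ˈkob) (lu:t.ˈfet).
Foot heads (stressed positions): 2, 4, 6, 8.
End Rule Leftmost: primary stress on the leftmost head = syllable 2.
Secondary stress on 4, 6, 8: ki:.ˈbo.mo:.ˌmo.ga:l.ˌkob.lu:t.ˌfet.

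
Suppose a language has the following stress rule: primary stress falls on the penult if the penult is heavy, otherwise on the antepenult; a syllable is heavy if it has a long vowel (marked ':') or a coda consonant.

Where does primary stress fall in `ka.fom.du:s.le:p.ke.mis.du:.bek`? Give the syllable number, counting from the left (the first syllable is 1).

Weights: 6 mis H, 7 du: H, 8 bek H.
The penult (syllable 7, du:) is heavy, so it takes stress.
Primary stress: syllable 7 → ka.fom.du:s.le:p.ke.mis.ˈdu:.bek.

7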